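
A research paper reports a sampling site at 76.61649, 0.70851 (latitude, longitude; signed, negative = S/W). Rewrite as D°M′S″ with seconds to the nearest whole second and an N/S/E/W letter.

Latitude: 0.616490° → 36.98940′; 0.98940 × 60 = 59.36″
Lon: whole degrees 0; 42.51060′ → 42′ and 30.64″

76°36′59″ N, 0°42′31″ E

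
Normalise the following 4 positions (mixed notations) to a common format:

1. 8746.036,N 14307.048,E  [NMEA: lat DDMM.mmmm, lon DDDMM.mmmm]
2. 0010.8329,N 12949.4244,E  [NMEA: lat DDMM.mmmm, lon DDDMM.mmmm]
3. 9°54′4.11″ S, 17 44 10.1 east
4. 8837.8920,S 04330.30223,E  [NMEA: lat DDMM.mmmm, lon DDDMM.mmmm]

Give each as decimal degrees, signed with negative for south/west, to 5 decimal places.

Point 1:
  φ: split at 2 digits → 87° and 46.036′; 87 + 46.036/60 = 87.767267
  N → positive
  Longitude: split at 3 digits → 143° and 7.048′; 143 + 7.048/60 = 143.117467
  E ⇒ keep positive
Point 2:
  φ: degrees = first 2 digits = 0, minutes = 10.8329; 0 + 10.8329/60 = 0.180548
  N → positive
  Lon: split at 3 digits → 129° and 49.4244′; 129 + 49.4244/60 = 129.823740
  E → positive
Point 3:
  Lat: 9° + 54/60 + 4.11/3600 = 9 + 0.900000 + 0.001142 = 9.901142
  S ⇒ negate
  Longitude: 17° + 44/60 + 10.1/3600 = 17 + 0.733333 + 0.002806 = 17.736139
  E → positive
Point 4:
  Lat: split at 2 digits → 88° and 37.892′; 88 + 37.892/60 = 88.631533
  S → negative
  Lon: split at 3 digits → 043° and 30.30223′; 43 + 30.30223/60 = 43.505037
  E ⇒ keep positive

1. 87.76727, 143.11747
2. 0.18055, 129.82374
3. -9.90114, 17.73614
4. -88.63153, 43.50504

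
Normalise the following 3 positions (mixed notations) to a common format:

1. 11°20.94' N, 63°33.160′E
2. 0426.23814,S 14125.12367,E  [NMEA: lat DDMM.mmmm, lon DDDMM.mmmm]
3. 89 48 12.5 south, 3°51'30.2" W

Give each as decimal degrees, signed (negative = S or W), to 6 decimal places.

1. 11.349000, 63.552667
2. -4.437302, 141.418728
3. -89.803472, -3.858389

Point 1:
  Latitude: 20.94′ = 0.349000°; total 11.3490000
  N → positive
  Lon: 63 + 33.16/60 = 63.5526667
  E → positive
Point 2:
  φ: degrees = first 2 digits = 4, minutes = 26.23814; 4 + 26.23814/60 = 4.4373023
  S ⇒ negate
  λ: split at 3 digits → 141° and 25.12367′; 141 + 25.12367/60 = 141.4187278
  E ⇒ keep positive
Point 3:
  Lat: 48′ + 12.5″ = 48.20833′; 89 + 48.20833/60 = 89.8034722
  hemisphere S, so the sign is −
  Lon: 51′ + 30.2″ = 51.50333′; 3 + 51.50333/60 = 3.8583889
  hemisphere W, so the sign is −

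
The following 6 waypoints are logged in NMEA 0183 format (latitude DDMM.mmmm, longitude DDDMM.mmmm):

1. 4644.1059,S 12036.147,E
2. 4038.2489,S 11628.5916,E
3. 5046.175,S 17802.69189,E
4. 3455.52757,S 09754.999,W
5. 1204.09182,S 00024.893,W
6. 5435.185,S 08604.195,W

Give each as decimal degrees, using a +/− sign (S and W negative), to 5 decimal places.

Point 1:
  Latitude: degrees = first 2 digits = 46, minutes = 44.1059; 46 + 44.1059/60 = 46.735098
  hemisphere S, so the sign is −
  λ: degrees = first 3 digits = 120, minutes = 36.147; 120 + 36.147/60 = 120.602450
  E ⇒ keep positive
Point 2:
  Latitude: degrees = first 2 digits = 40, minutes = 38.2489; 40 + 38.2489/60 = 40.637482
  S ⇒ negate
  λ: degrees = first 3 digits = 116, minutes = 28.5916; 116 + 28.5916/60 = 116.476527
  E ⇒ keep positive
Point 3:
  φ: split at 2 digits → 50° and 46.175′; 50 + 46.175/60 = 50.769583
  S ⇒ negate
  Lon: split at 3 digits → 178° and 2.69189′; 178 + 2.69189/60 = 178.044865
  E ⇒ keep positive
Point 4:
  φ: degrees = first 2 digits = 34, minutes = 55.52757; 34 + 55.52757/60 = 34.925460
  hemisphere S, so the sign is −
  Longitude: split at 3 digits → 097° and 54.999′; 97 + 54.999/60 = 97.916650
  W ⇒ negate
Point 5:
  Latitude: degrees = first 2 digits = 12, minutes = 4.09182; 12 + 4.09182/60 = 12.068197
  S → negative
  Lon: split at 3 digits → 000° and 24.893′; 0 + 24.893/60 = 0.414883
  hemisphere W, so the sign is −
Point 6:
  Latitude: degrees = first 2 digits = 54, minutes = 35.185; 54 + 35.185/60 = 54.586417
  S → negative
  λ: split at 3 digits → 086° and 4.195′; 86 + 4.195/60 = 86.069917
  hemisphere W, so the sign is −

1. -46.73510, 120.60245
2. -40.63748, 116.47653
3. -50.76958, 178.04486
4. -34.92546, -97.91665
5. -12.06820, -0.41488
6. -54.58642, -86.06992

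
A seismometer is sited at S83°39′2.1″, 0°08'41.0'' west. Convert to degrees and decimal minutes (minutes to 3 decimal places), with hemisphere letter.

83° 39.035′ S, 0° 8.683′ W

φ: 39 + 2.1/60 = 39.03500′
λ: seconds/60 = 0.68333; minutes = 8 + 0.68333 = 8.68333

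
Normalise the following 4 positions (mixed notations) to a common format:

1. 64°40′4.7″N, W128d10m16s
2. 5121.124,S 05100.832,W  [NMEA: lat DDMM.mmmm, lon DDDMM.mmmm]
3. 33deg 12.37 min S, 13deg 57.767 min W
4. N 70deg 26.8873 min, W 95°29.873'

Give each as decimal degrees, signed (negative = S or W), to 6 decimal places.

1. 64.667972, -128.171111
2. -51.352067, -51.013867
3. -33.206167, -13.962783
4. 70.448122, -95.497883

Point 1:
  Latitude: 64 + 40/60 + 4.7/3600 = 64.6679722
  N ⇒ keep positive
  Longitude: 128 + 10/60 + 16/3600 = 128.1711111
  W ⇒ negate
Point 2:
  φ: degrees = first 2 digits = 51, minutes = 21.124; 51 + 21.124/60 = 51.3520667
  hemisphere S, so the sign is −
  Lon: split at 3 digits → 051° and 0.832′; 51 + 0.832/60 = 51.0138667
  W → negative
Point 3:
  Lat: 33 + 12.37/60 = 33.2061667
  hemisphere S, so the sign is −
  Longitude: 57.767′ = 0.962783°; total 13.9627833
  W ⇒ negate
Point 4:
  Lat: 70 + 26.8873/60 = 70.4481217
  N → positive
  λ: 95 + 29.873/60 = 95.4978833
  W ⇒ negate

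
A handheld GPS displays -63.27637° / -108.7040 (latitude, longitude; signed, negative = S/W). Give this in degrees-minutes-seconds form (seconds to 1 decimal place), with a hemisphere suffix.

Latitude is negative → S; |value| = 63.276370
φ: 0.276370 × 60 = 16.58220′ → 16′, remainder × 60 = 34.932″
Longitude is negative → W; |value| = 108.704000
λ: 0.704000 × 60 = 42.24000′ → 42′, remainder × 60 = 14.400″

63°16′34.9″ S, 108°42′14.4″ W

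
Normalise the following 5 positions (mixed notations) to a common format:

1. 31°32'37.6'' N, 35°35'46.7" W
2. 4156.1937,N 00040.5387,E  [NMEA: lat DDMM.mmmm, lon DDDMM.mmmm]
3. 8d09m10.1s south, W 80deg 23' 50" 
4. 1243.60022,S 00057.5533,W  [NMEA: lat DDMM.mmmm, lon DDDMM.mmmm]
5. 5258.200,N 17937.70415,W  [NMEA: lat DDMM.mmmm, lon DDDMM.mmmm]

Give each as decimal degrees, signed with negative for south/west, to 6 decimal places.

Point 1:
  Lat: 31° + 32/60 + 37.6/3600 = 31 + 0.533333 + 0.010444 = 31.5437778
  N ⇒ keep positive
  Longitude: 35 + 35/60 + 46.7/3600 = 35.5963056
  W ⇒ negate
Point 2:
  Lat: degrees = first 2 digits = 41, minutes = 56.1937; 41 + 56.1937/60 = 41.9365617
  N ⇒ keep positive
  Longitude: split at 3 digits → 000° and 40.5387′; 0 + 40.5387/60 = 0.6756450
  E ⇒ keep positive
Point 3:
  Latitude: 8 + 9/60 + 10.1/3600 = 8.1528056
  S → negative
  λ: 80° + 23/60 + 50/3600 = 80 + 0.383333 + 0.013889 = 80.3972222
  W → negative
Point 4:
  Lat: split at 2 digits → 12° and 43.60022′; 12 + 43.60022/60 = 12.7266703
  hemisphere S, so the sign is −
  Lon: split at 3 digits → 000° and 57.5533′; 0 + 57.5533/60 = 0.9592217
  W ⇒ negate
Point 5:
  Lat: split at 2 digits → 52° and 58.2′; 52 + 58.2/60 = 52.9700000
  N → positive
  λ: split at 3 digits → 179° and 37.70415′; 179 + 37.70415/60 = 179.6284025
  W ⇒ negate

1. 31.543778, -35.596306
2. 41.936562, 0.675645
3. -8.152806, -80.397222
4. -12.726670, -0.959222
5. 52.970000, -179.628403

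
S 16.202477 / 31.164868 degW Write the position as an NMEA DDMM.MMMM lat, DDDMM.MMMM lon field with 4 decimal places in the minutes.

Latitude: 16° + 0.202477 × 60 = 16° 12.148620′
λ: minutes = (31.164868 − 31) × 60 = 9.892080

1612.1486,S / 03109.8921,W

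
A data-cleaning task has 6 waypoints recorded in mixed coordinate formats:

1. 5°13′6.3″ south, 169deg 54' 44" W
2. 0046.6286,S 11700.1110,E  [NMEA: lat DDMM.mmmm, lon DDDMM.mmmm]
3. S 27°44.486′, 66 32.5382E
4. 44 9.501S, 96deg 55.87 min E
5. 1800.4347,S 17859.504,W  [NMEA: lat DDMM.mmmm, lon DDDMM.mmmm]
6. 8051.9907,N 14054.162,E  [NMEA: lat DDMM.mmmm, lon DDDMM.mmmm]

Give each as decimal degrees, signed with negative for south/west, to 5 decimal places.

Point 1:
  φ: 5° + 13/60 + 6.3/3600 = 5 + 0.216667 + 0.001750 = 5.218417
  S → negative
  λ: 54′ + 44″ = 54.73333′; 169 + 54.73333/60 = 169.912222
  W ⇒ negate
Point 2:
  Lat: split at 2 digits → 00° and 46.6286′; 0 + 46.6286/60 = 0.777143
  hemisphere S, so the sign is −
  Lon: degrees = first 3 digits = 117, minutes = 0.111; 117 + 0.111/60 = 117.001850
  E → positive
Point 3:
  φ: 27 + 44.486/60 = 27.741433
  hemisphere S, so the sign is −
  λ: 32.5382′ = 0.542303°; total 66.542303
  E → positive
Point 4:
  Lat: 9.501′ = 0.158350°; total 44.158350
  S → negative
  Longitude: 55.87′ = 0.931167°; total 96.931167
  E → positive
Point 5:
  Lat: degrees = first 2 digits = 18, minutes = 0.4347; 18 + 0.4347/60 = 18.007245
  S ⇒ negate
  λ: split at 3 digits → 178° and 59.504′; 178 + 59.504/60 = 178.991733
  W ⇒ negate
Point 6:
  Latitude: split at 2 digits → 80° and 51.9907′; 80 + 51.9907/60 = 80.866512
  N ⇒ keep positive
  Longitude: split at 3 digits → 140° and 54.162′; 140 + 54.162/60 = 140.902700
  E ⇒ keep positive

1. -5.21842, -169.91222
2. -0.77714, 117.00185
3. -27.74143, 66.54230
4. -44.15835, 96.93117
5. -18.00725, -178.99173
6. 80.86651, 140.90270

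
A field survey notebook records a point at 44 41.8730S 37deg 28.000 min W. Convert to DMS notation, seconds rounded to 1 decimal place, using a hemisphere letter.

44°41′52.4″ S, 37°28′0.0″ W

Lat: fractional minutes 0.87300 × 60 = 52.380″
Longitude: 28.00000′ → 28′ and 0.00000 × 60 = 0.000″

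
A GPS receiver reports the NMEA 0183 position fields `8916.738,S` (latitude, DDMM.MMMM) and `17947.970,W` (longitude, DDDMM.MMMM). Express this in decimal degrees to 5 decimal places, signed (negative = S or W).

-89.27897, -179.79950

φ: degrees = first 2 digits = 89, minutes = 16.738; 89 + 16.738/60 = 89.278967
S → negative
λ: degrees = first 3 digits = 179, minutes = 47.97; 179 + 47.97/60 = 179.799500
W ⇒ negate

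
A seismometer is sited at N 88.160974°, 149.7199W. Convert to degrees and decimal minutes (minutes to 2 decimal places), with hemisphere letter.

Latitude: minutes = (88.160974 − 88) × 60 = 9.6584
λ: minutes = (149.719900 − 149) × 60 = 43.1940

88° 9.66′ N, 149° 43.19′ W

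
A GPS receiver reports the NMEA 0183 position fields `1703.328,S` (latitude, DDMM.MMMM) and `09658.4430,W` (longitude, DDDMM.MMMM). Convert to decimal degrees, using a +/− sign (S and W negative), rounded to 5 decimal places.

-17.05547, -96.97405

Lat: split at 2 digits → 17° and 3.328′; 17 + 3.328/60 = 17.055467
S ⇒ negate
λ: split at 3 digits → 096° and 58.443′; 96 + 58.443/60 = 96.974050
W → negative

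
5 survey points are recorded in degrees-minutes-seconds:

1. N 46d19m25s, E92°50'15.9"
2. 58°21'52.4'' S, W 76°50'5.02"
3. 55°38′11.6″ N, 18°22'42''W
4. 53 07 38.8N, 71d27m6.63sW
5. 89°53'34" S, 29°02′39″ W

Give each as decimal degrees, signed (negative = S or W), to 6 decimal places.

1. 46.323611, 92.837750
2. -58.364556, -76.834728
3. 55.636556, -18.378333
4. 53.127444, -71.451842
5. -89.892778, -29.044167

Point 1:
  Lat: 19′ + 25″ = 19.41667′; 46 + 19.41667/60 = 46.3236111
  N → positive
  Longitude: 92 + 50/60 + 15.9/3600 = 92.8377500
  E ⇒ keep positive
Point 2:
  Lat: 58 + 21/60 + 52.4/3600 = 58.3645556
  S → negative
  Lon: 76 + 50/60 + 5.02/3600 = 76.8347278
  W ⇒ negate
Point 3:
  Lat: 55° + 38/60 + 11.6/3600 = 55 + 0.633333 + 0.003222 = 55.6365556
  N ⇒ keep positive
  λ: 18° + 22/60 + 42/3600 = 18 + 0.366667 + 0.011667 = 18.3783333
  W ⇒ negate
Point 4:
  Latitude: 53° + 7/60 + 38.8/3600 = 53 + 0.116667 + 0.010778 = 53.1274444
  N ⇒ keep positive
  Longitude: 71 + 27/60 + 6.63/3600 = 71.4518417
  W → negative
Point 5:
  φ: 53′ + 34″ = 53.56667′; 89 + 53.56667/60 = 89.8927778
  hemisphere S, so the sign is −
  λ: 2′ + 39″ = 2.65000′; 29 + 2.65000/60 = 29.0441667
  W → negative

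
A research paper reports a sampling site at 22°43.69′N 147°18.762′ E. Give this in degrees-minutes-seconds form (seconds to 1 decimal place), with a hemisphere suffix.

φ: 43.69000′ → 43′ and 0.69000 × 60 = 41.400″
Lon: fractional minutes 0.76200 × 60 = 45.720″

22°43′41.4″ N, 147°18′45.7″ E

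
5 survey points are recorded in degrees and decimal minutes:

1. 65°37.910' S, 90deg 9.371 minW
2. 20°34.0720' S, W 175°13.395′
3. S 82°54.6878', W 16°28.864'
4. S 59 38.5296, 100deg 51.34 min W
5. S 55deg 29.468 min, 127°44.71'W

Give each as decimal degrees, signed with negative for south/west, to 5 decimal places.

Point 1:
  Latitude: 37.91′ = 0.631833°; total 65.631833
  S ⇒ negate
  Longitude: 90 + 9.371/60 = 90.156183
  hemisphere W, so the sign is −
Point 2:
  Latitude: 20 + 34.072/60 = 20.567867
  hemisphere S, so the sign is −
  Longitude: 175 + 13.395/60 = 175.223250
  W → negative
Point 3:
  φ: 82 + 54.6878/60 = 82.911463
  S ⇒ negate
  λ: 28.864′ = 0.481067°; total 16.481067
  hemisphere W, so the sign is −
Point 4:
  φ: 38.5296′ = 0.642160°; total 59.642160
  S → negative
  Lon: 51.34′ = 0.855667°; total 100.855667
  hemisphere W, so the sign is −
Point 5:
  Lat: 29.468′ = 0.491133°; total 55.491133
  hemisphere S, so the sign is −
  Longitude: 127 + 44.71/60 = 127.745167
  W ⇒ negate

1. -65.63183, -90.15618
2. -20.56787, -175.22325
3. -82.91146, -16.48107
4. -59.64216, -100.85567
5. -55.49113, -127.74517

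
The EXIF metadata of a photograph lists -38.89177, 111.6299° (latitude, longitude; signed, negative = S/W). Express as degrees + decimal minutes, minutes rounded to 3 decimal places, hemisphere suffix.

Latitude is negative → S; |value| = 38.891770
Lat: fractional part 0.891770 → 53.50620 minutes
λ: fractional part 0.629900 → 37.79400 minutes

38° 53.506′ S, 111° 37.794′ E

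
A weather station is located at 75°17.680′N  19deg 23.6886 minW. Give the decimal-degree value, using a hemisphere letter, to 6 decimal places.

φ: 17.68′ = 0.294667°; total 75.2946667
λ: 19 + 23.6886/60 = 19.3948100

75.294667° N, 19.394810° W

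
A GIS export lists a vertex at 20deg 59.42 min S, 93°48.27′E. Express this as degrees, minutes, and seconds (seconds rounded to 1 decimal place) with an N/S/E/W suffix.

20°59′25.2″ S, 93°48′16.2″ E

Latitude: fractional minutes 0.42000 × 60 = 25.200″
Lon: fractional minutes 0.27000 × 60 = 16.200″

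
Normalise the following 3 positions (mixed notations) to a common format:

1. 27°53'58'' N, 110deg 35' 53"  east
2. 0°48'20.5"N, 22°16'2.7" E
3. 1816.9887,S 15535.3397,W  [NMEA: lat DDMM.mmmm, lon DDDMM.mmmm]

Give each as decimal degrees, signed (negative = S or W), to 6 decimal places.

Point 1:
  Latitude: 53′ + 58″ = 53.96667′; 27 + 53.96667/60 = 27.8994444
  N ⇒ keep positive
  Longitude: 35′ + 53″ = 35.88333′; 110 + 35.88333/60 = 110.5980556
  E ⇒ keep positive
Point 2:
  Lat: 48′ + 20.5″ = 48.34167′; 0 + 48.34167/60 = 0.8056944
  N ⇒ keep positive
  Lon: 16′ + 2.7″ = 16.04500′; 22 + 16.04500/60 = 22.2674167
  E ⇒ keep positive
Point 3:
  Latitude: degrees = first 2 digits = 18, minutes = 16.9887; 18 + 16.9887/60 = 18.2831450
  hemisphere S, so the sign is −
  λ: split at 3 digits → 155° and 35.3397′; 155 + 35.3397/60 = 155.5889950
  W ⇒ negate

1. 27.899444, 110.598056
2. 0.805694, 22.267417
3. -18.283145, -155.588995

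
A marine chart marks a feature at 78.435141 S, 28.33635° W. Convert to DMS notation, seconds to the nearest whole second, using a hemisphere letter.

φ: 0.435141° → 26.10846′; 0.10846 × 60 = 6.51″
Lon: 0.336350° → 20.18100′; 0.18100 × 60 = 10.86″

78°26′7″ S, 28°20′11″ W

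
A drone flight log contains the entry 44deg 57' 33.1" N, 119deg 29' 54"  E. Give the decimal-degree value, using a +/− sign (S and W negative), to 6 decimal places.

φ: 44° + 57/60 + 33.1/3600 = 44 + 0.950000 + 0.009194 = 44.9591944
N ⇒ keep positive
Longitude: 29′ + 54″ = 29.90000′; 119 + 29.90000/60 = 119.4983333
E → positive

44.959194, 119.498333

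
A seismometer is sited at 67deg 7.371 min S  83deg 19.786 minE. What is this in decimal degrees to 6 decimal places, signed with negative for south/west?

φ: 67 + 7.371/60 = 67.1228500
S ⇒ negate
Longitude: 83 + 19.786/60 = 83.3297667
E → positive

-67.122850, 83.329767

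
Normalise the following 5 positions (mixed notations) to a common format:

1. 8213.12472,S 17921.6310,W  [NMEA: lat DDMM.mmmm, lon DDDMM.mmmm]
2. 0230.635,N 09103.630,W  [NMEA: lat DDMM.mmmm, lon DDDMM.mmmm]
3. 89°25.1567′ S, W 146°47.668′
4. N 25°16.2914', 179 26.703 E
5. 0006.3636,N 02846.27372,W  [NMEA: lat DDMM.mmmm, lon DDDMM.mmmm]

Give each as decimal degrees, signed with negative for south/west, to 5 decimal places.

Point 1:
  φ: split at 2 digits → 82° and 13.12472′; 82 + 13.12472/60 = 82.218745
  S ⇒ negate
  Longitude: degrees = first 3 digits = 179, minutes = 21.631; 179 + 21.631/60 = 179.360517
  hemisphere W, so the sign is −
Point 2:
  φ: degrees = first 2 digits = 2, minutes = 30.635; 2 + 30.635/60 = 2.510583
  N ⇒ keep positive
  Lon: degrees = first 3 digits = 91, minutes = 3.63; 91 + 3.63/60 = 91.060500
  W ⇒ negate
Point 3:
  φ: 25.1567′ = 0.419278°; total 89.419278
  hemisphere S, so the sign is −
  Lon: 146 + 47.668/60 = 146.794467
  W → negative
Point 4:
  Latitude: 16.2914′ = 0.271523°; total 25.271523
  N ⇒ keep positive
  λ: 179 + 26.703/60 = 179.445050
  E ⇒ keep positive
Point 5:
  Lat: degrees = first 2 digits = 0, minutes = 6.3636; 0 + 6.3636/60 = 0.106060
  N → positive
  Longitude: split at 3 digits → 028° and 46.27372′; 28 + 46.27372/60 = 28.771229
  W ⇒ negate

1. -82.21875, -179.36052
2. 2.51058, -91.06050
3. -89.41928, -146.79447
4. 25.27152, 179.44505
5. 0.10606, -28.77123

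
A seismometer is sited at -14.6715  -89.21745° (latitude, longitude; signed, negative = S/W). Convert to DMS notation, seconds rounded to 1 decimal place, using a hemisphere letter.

14°40′17.4″ S, 89°13′2.8″ W

Latitude is negative → S; |value| = 14.671500
φ: 0.671500° → 40.29000′; 0.29000 × 60 = 17.400″
Longitude is negative → W; |value| = 89.217450
Lon: 0.217450 × 60 = 13.04700′ → 13′, remainder × 60 = 2.820″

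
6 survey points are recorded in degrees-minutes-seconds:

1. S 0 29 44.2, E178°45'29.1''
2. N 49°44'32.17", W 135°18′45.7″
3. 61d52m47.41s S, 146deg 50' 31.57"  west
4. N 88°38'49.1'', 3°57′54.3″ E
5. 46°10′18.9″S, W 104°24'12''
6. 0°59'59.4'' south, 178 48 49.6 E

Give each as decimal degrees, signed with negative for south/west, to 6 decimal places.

Point 1:
  Lat: 29′ + 44.2″ = 29.73667′; 0 + 29.73667/60 = 0.4956111
  hemisphere S, so the sign is −
  Lon: 178° + 45/60 + 29.1/3600 = 178 + 0.750000 + 0.008083 = 178.7580833
  E → positive
Point 2:
  Lat: 49° + 44/60 + 32.17/3600 = 49 + 0.733333 + 0.008936 = 49.7422694
  N ⇒ keep positive
  Lon: 18′ + 45.7″ = 18.76167′; 135 + 18.76167/60 = 135.3126944
  hemisphere W, so the sign is −
Point 3:
  φ: 61° + 52/60 + 47.41/3600 = 61 + 0.866667 + 0.013169 = 61.8798361
  S → negative
  Longitude: 146° + 50/60 + 31.57/3600 = 146 + 0.833333 + 0.008769 = 146.8421028
  W ⇒ negate
Point 4:
  φ: 38′ + 49.1″ = 38.81833′; 88 + 38.81833/60 = 88.6469722
  N → positive
  Longitude: 57′ + 54.3″ = 57.90500′; 3 + 57.90500/60 = 3.9650833
  E → positive
Point 5:
  Latitude: 46° + 10/60 + 18.9/3600 = 46 + 0.166667 + 0.005250 = 46.1719167
  S → negative
  λ: 104° + 24/60 + 12/3600 = 104 + 0.400000 + 0.003333 = 104.4033333
  hemisphere W, so the sign is −
Point 6:
  Latitude: 59′ + 59.4″ = 59.99000′; 0 + 59.99000/60 = 0.9998333
  hemisphere S, so the sign is −
  λ: 178° + 48/60 + 49.6/3600 = 178 + 0.800000 + 0.013778 = 178.8137778
  E → positive

1. -0.495611, 178.758083
2. 49.742269, -135.312694
3. -61.879836, -146.842103
4. 88.646972, 3.965083
5. -46.171917, -104.403333
6. -0.999833, 178.813778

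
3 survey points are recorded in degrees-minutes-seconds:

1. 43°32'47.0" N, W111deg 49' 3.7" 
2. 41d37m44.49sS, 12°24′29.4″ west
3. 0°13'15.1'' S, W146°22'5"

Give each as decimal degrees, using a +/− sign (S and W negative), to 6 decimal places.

Point 1:
  Latitude: 43° + 32/60 + 47/3600 = 43 + 0.533333 + 0.013056 = 43.5463889
  N ⇒ keep positive
  λ: 49′ + 3.7″ = 49.06167′; 111 + 49.06167/60 = 111.8176944
  hemisphere W, so the sign is −
Point 2:
  Latitude: 37′ + 44.49″ = 37.74150′; 41 + 37.74150/60 = 41.6290250
  S → negative
  λ: 24′ + 29.4″ = 24.49000′; 12 + 24.49000/60 = 12.4081667
  W ⇒ negate
Point 3:
  Lat: 0 + 13/60 + 15.1/3600 = 0.2208611
  S ⇒ negate
  Lon: 22′ + 5″ = 22.08333′; 146 + 22.08333/60 = 146.3680556
  W → negative

1. 43.546389, -111.817694
2. -41.629025, -12.408167
3. -0.220861, -146.368056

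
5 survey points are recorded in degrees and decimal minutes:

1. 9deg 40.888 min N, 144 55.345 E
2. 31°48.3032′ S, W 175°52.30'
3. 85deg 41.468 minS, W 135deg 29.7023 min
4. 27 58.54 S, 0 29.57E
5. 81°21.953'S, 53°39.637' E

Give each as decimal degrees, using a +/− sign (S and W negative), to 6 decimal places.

Point 1:
  φ: 9 + 40.888/60 = 9.6814667
  N → positive
  λ: 55.345′ = 0.922417°; total 144.9224167
  E → positive
Point 2:
  Latitude: 31 + 48.3032/60 = 31.8050533
  S ⇒ negate
  Longitude: 52.3′ = 0.871667°; total 175.8716667
  W → negative
Point 3:
  Latitude: 85 + 41.468/60 = 85.6911333
  S → negative
  λ: 29.7023′ = 0.495038°; total 135.4950383
  hemisphere W, so the sign is −
Point 4:
  Latitude: 58.54′ = 0.975667°; total 27.9756667
  hemisphere S, so the sign is −
  λ: 0 + 29.57/60 = 0.4928333
  E ⇒ keep positive
Point 5:
  φ: 21.953′ = 0.365883°; total 81.3658833
  hemisphere S, so the sign is −
  Longitude: 53 + 39.637/60 = 53.6606167
  E → positive

1. 9.681467, 144.922417
2. -31.805053, -175.871667
3. -85.691133, -135.495038
4. -27.975667, 0.492833
5. -81.365883, 53.660617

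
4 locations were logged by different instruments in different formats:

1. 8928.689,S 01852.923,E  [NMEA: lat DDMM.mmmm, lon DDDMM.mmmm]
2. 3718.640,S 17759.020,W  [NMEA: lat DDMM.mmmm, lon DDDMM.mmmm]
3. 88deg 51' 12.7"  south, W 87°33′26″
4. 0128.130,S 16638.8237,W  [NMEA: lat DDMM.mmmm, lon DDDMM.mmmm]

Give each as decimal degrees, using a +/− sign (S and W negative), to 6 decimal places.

Point 1:
  Lat: split at 2 digits → 89° and 28.689′; 89 + 28.689/60 = 89.4781500
  S → negative
  λ: degrees = first 3 digits = 18, minutes = 52.923; 18 + 52.923/60 = 18.8820500
  E ⇒ keep positive
Point 2:
  Latitude: degrees = first 2 digits = 37, minutes = 18.64; 37 + 18.64/60 = 37.3106667
  S → negative
  Longitude: degrees = first 3 digits = 177, minutes = 59.02; 177 + 59.02/60 = 177.9836667
  W → negative
Point 3:
  φ: 88 + 51/60 + 12.7/3600 = 88.8535278
  S → negative
  Lon: 33′ + 26″ = 33.43333′; 87 + 33.43333/60 = 87.5572222
  hemisphere W, so the sign is −
Point 4:
  Lat: degrees = first 2 digits = 1, minutes = 28.13; 1 + 28.13/60 = 1.4688333
  S ⇒ negate
  Longitude: split at 3 digits → 166° and 38.8237′; 166 + 38.8237/60 = 166.6470617
  W ⇒ negate

1. -89.478150, 18.882050
2. -37.310667, -177.983667
3. -88.853528, -87.557222
4. -1.468833, -166.647062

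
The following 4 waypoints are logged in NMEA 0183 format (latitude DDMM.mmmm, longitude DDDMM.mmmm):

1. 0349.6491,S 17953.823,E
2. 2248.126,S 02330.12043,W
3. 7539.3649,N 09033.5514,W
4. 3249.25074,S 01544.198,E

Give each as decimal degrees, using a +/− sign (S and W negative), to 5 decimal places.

1. -3.82749, 179.89705
2. -22.80210, -23.50201
3. 75.65608, -90.55919
4. -32.82085, 15.73663

Point 1:
  φ: split at 2 digits → 03° and 49.6491′; 3 + 49.6491/60 = 3.827485
  S → negative
  Longitude: degrees = first 3 digits = 179, minutes = 53.823; 179 + 53.823/60 = 179.897050
  E ⇒ keep positive
Point 2:
  Lat: split at 2 digits → 22° and 48.126′; 22 + 48.126/60 = 22.802100
  hemisphere S, so the sign is −
  λ: degrees = first 3 digits = 23, minutes = 30.12043; 23 + 30.12043/60 = 23.502007
  W ⇒ negate
Point 3:
  φ: split at 2 digits → 75° and 39.3649′; 75 + 39.3649/60 = 75.656082
  N ⇒ keep positive
  λ: degrees = first 3 digits = 90, minutes = 33.5514; 90 + 33.5514/60 = 90.559190
  W → negative
Point 4:
  φ: split at 2 digits → 32° and 49.25074′; 32 + 49.25074/60 = 32.820846
  S ⇒ negate
  λ: degrees = first 3 digits = 15, minutes = 44.198; 15 + 44.198/60 = 15.736633
  E ⇒ keep positive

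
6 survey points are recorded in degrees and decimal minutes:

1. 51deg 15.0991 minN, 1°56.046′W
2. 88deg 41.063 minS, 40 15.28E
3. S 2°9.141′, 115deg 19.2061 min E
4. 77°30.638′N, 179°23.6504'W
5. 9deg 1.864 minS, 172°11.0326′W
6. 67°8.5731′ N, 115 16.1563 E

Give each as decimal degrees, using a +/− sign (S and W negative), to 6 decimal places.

1. 51.251652, -1.934100
2. -88.684383, 40.254667
3. -2.152350, 115.320102
4. 77.510633, -179.394173
5. -9.031067, -172.183877
6. 67.142885, 115.269272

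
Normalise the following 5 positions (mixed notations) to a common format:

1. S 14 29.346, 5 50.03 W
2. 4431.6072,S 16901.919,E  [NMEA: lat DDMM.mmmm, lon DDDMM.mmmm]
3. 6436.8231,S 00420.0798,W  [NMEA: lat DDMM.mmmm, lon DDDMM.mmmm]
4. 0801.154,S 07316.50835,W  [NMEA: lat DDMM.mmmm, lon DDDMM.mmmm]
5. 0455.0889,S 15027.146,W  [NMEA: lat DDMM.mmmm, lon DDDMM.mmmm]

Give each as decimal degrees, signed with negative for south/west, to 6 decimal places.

Point 1:
  φ: 29.346′ = 0.489100°; total 14.4891000
  S → negative
  λ: 50.03′ = 0.833833°; total 5.8338333
  hemisphere W, so the sign is −
Point 2:
  Lat: degrees = first 2 digits = 44, minutes = 31.6072; 44 + 31.6072/60 = 44.5267867
  S → negative
  Longitude: split at 3 digits → 169° and 1.919′; 169 + 1.919/60 = 169.0319833
  E → positive
Point 3:
  Latitude: split at 2 digits → 64° and 36.8231′; 64 + 36.8231/60 = 64.6137183
  hemisphere S, so the sign is −
  Lon: split at 3 digits → 004° and 20.0798′; 4 + 20.0798/60 = 4.3346633
  hemisphere W, so the sign is −
Point 4:
  φ: split at 2 digits → 08° and 1.154′; 8 + 1.154/60 = 8.0192333
  hemisphere S, so the sign is −
  Lon: split at 3 digits → 073° and 16.50835′; 73 + 16.50835/60 = 73.2751392
  hemisphere W, so the sign is −
Point 5:
  φ: split at 2 digits → 04° and 55.0889′; 4 + 55.0889/60 = 4.9181483
  S ⇒ negate
  Lon: degrees = first 3 digits = 150, minutes = 27.146; 150 + 27.146/60 = 150.4524333
  W → negative

1. -14.489100, -5.833833
2. -44.526787, 169.031983
3. -64.613718, -4.334663
4. -8.019233, -73.275139
5. -4.918148, -150.452433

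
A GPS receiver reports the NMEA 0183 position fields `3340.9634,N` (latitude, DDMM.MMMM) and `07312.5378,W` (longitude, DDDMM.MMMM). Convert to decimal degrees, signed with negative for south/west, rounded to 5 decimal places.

33.68272, -73.20896

φ: split at 2 digits → 33° and 40.9634′; 33 + 40.9634/60 = 33.682723
N → positive
Lon: degrees = first 3 digits = 73, minutes = 12.5378; 73 + 12.5378/60 = 73.208963
hemisphere W, so the sign is −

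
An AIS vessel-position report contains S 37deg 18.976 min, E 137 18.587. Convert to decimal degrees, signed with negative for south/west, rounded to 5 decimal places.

-37.31627, 137.30978

φ: 18.976′ = 0.316267°; total 37.316267
hemisphere S, so the sign is −
Lon: 18.587′ = 0.309783°; total 137.309783
E → positive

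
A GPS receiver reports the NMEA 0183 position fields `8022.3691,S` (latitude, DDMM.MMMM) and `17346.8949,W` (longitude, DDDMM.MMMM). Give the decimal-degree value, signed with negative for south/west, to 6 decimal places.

-80.372818, -173.781582

Latitude: split at 2 digits → 80° and 22.3691′; 80 + 22.3691/60 = 80.3728183
S ⇒ negate
Longitude: degrees = first 3 digits = 173, minutes = 46.8949; 173 + 46.8949/60 = 173.7815817
W ⇒ negate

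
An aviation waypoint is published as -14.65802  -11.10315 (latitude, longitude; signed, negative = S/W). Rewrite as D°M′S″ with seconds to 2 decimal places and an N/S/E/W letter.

Latitude is negative → S; |value| = 14.658020
φ: 0.658020° → 39.48120′; 0.48120 × 60 = 28.8720″
Longitude is negative → W; |value| = 11.103150
λ: 0.103150° → 6.18900′; 0.18900 × 60 = 11.3400″

14°39′28.87″ S, 11°06′11.34″ W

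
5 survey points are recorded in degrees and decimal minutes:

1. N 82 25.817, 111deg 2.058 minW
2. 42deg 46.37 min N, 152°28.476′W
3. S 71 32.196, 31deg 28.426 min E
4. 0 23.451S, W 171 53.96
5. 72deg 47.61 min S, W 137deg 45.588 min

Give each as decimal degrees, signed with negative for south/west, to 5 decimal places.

1. 82.43028, -111.03430
2. 42.77283, -152.47460
3. -71.53660, 31.47377
4. -0.39085, -171.89933
5. -72.79350, -137.75980

Point 1:
  φ: 82 + 25.817/60 = 82.430283
  N ⇒ keep positive
  Longitude: 111 + 2.058/60 = 111.034300
  W ⇒ negate
Point 2:
  φ: 46.37′ = 0.772833°; total 42.772833
  N ⇒ keep positive
  Lon: 28.476′ = 0.474600°; total 152.474600
  W → negative
Point 3:
  Latitude: 32.196′ = 0.536600°; total 71.536600
  S → negative
  Lon: 28.426′ = 0.473767°; total 31.473767
  E → positive
Point 4:
  Lat: 0 + 23.451/60 = 0.390850
  hemisphere S, so the sign is −
  Lon: 171 + 53.96/60 = 171.899333
  hemisphere W, so the sign is −
Point 5:
  Latitude: 47.61′ = 0.793500°; total 72.793500
  S → negative
  Longitude: 137 + 45.588/60 = 137.759800
  W → negative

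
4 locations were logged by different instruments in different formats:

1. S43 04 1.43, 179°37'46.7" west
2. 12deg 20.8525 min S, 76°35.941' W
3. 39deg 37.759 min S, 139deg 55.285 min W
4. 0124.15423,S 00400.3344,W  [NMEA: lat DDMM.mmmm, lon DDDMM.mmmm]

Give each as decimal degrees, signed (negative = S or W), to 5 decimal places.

1. -43.06706, -179.62964
2. -12.34754, -76.59902
3. -39.62932, -139.92142
4. -1.40257, -4.00557

Point 1:
  Latitude: 4′ + 1.43″ = 4.02383′; 43 + 4.02383/60 = 43.067064
  hemisphere S, so the sign is −
  Lon: 179° + 37/60 + 46.7/3600 = 179 + 0.616667 + 0.012972 = 179.629639
  W → negative
Point 2:
  Latitude: 20.8525′ = 0.347542°; total 12.347542
  hemisphere S, so the sign is −
  Lon: 35.941′ = 0.599017°; total 76.599017
  hemisphere W, so the sign is −
Point 3:
  Latitude: 39 + 37.759/60 = 39.629317
  S ⇒ negate
  Longitude: 55.285′ = 0.921417°; total 139.921417
  W ⇒ negate
Point 4:
  φ: degrees = first 2 digits = 1, minutes = 24.15423; 1 + 24.15423/60 = 1.402571
  hemisphere S, so the sign is −
  λ: split at 3 digits → 004° and 0.3344′; 4 + 0.3344/60 = 4.005573
  W ⇒ negate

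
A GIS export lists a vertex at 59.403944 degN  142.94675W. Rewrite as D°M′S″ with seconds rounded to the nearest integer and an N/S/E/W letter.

59°24′14″ N, 142°56′48″ W

Lat: 0.403944 × 60 = 24.23664′ → 24′, remainder × 60 = 14.20″
λ: 0.946750° → 56.80500′; 0.80500 × 60 = 48.30″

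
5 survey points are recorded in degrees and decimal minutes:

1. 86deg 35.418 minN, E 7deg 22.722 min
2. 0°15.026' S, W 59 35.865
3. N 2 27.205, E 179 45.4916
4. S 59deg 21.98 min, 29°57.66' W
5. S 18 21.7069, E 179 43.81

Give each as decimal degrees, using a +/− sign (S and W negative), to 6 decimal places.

1. 86.590300, 7.378700
2. -0.250433, -59.597750
3. 2.453417, 179.758193
4. -59.366333, -29.961000
5. -18.361782, 179.730167

Point 1:
  Lat: 86 + 35.418/60 = 86.5903000
  N ⇒ keep positive
  Longitude: 22.722′ = 0.378700°; total 7.3787000
  E → positive
Point 2:
  Lat: 15.026′ = 0.250433°; total 0.2504333
  S → negative
  Lon: 35.865′ = 0.597750°; total 59.5977500
  W → negative
Point 3:
  Lat: 27.205′ = 0.453417°; total 2.4534167
  N → positive
  Lon: 45.4916′ = 0.758193°; total 179.7581933
  E → positive
Point 4:
  Lat: 59 + 21.98/60 = 59.3663333
  S → negative
  λ: 29 + 57.66/60 = 29.9610000
  W → negative
Point 5:
  Latitude: 18 + 21.7069/60 = 18.3617817
  S → negative
  λ: 179 + 43.81/60 = 179.7301667
  E ⇒ keep positive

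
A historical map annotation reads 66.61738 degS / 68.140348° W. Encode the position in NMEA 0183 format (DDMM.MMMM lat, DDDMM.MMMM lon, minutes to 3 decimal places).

Lat: fractional part 0.617380 → 37.04280 minutes
Longitude: 68° + 0.140348 × 60 = 68° 8.42088′

6637.043,S / 06808.421,W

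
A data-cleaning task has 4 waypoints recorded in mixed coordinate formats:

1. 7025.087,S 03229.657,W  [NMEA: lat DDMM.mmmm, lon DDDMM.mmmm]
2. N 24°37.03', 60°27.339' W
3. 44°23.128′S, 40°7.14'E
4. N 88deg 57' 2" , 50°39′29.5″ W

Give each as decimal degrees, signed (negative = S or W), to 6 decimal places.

1. -70.418117, -32.494283
2. 24.617167, -60.455650
3. -44.385467, 40.119000
4. 88.950556, -50.658194

Point 1:
  φ: split at 2 digits → 70° and 25.087′; 70 + 25.087/60 = 70.4181167
  S ⇒ negate
  Longitude: degrees = first 3 digits = 32, minutes = 29.657; 32 + 29.657/60 = 32.4942833
  W ⇒ negate
Point 2:
  φ: 24 + 37.03/60 = 24.6171667
  N → positive
  Longitude: 60 + 27.339/60 = 60.4556500
  W → negative
Point 3:
  Lat: 23.128′ = 0.385467°; total 44.3854667
  hemisphere S, so the sign is −
  λ: 40 + 7.14/60 = 40.1190000
  E ⇒ keep positive
Point 4:
  Latitude: 88° + 57/60 + 2/3600 = 88 + 0.950000 + 0.000556 = 88.9505556
  N ⇒ keep positive
  Lon: 50° + 39/60 + 29.5/3600 = 50 + 0.650000 + 0.008194 = 50.6581944
  W → negative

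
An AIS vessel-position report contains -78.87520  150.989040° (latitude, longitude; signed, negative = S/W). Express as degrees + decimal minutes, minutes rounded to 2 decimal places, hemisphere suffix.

Latitude is negative → S; |value| = 78.875200
Lat: minutes = (78.875200 − 78) × 60 = 52.5120
Longitude: minutes = (150.989040 − 150) × 60 = 59.3424

78° 52.51′ S, 150° 59.34′ E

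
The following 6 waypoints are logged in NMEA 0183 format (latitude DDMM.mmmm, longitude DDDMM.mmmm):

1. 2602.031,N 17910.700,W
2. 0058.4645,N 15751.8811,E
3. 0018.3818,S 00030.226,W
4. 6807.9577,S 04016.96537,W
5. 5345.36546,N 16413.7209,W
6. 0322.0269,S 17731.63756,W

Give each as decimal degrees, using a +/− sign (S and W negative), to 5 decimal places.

1. 26.03385, -179.17833
2. 0.97441, 157.86469
3. -0.30636, -0.50377
4. -68.13263, -40.28276
5. 53.75609, -164.22868
6. -3.36712, -177.52729

Point 1:
  Lat: degrees = first 2 digits = 26, minutes = 2.031; 26 + 2.031/60 = 26.033850
  N ⇒ keep positive
  Lon: split at 3 digits → 179° and 10.7′; 179 + 10.7/60 = 179.178333
  W ⇒ negate
Point 2:
  φ: degrees = first 2 digits = 0, minutes = 58.4645; 0 + 58.4645/60 = 0.974408
  N ⇒ keep positive
  λ: split at 3 digits → 157° and 51.8811′; 157 + 51.8811/60 = 157.864685
  E → positive
Point 3:
  Latitude: degrees = first 2 digits = 0, minutes = 18.3818; 0 + 18.3818/60 = 0.306363
  S ⇒ negate
  Longitude: split at 3 digits → 000° and 30.226′; 0 + 30.226/60 = 0.503767
  W → negative
Point 4:
  Lat: degrees = first 2 digits = 68, minutes = 7.9577; 68 + 7.9577/60 = 68.132628
  hemisphere S, so the sign is −
  Lon: split at 3 digits → 040° and 16.96537′; 40 + 16.96537/60 = 40.282756
  W → negative
Point 5:
  Lat: degrees = first 2 digits = 53, minutes = 45.36546; 53 + 45.36546/60 = 53.756091
  N → positive
  Longitude: split at 3 digits → 164° and 13.7209′; 164 + 13.7209/60 = 164.228682
  W ⇒ negate
Point 6:
  Latitude: degrees = first 2 digits = 3, minutes = 22.0269; 3 + 22.0269/60 = 3.367115
  S ⇒ negate
  λ: degrees = first 3 digits = 177, minutes = 31.63756; 177 + 31.63756/60 = 177.527293
  W ⇒ negate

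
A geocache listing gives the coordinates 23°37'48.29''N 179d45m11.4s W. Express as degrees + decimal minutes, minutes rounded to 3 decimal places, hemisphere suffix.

φ: 37 + 48.29/60 = 37.80483′
Longitude: 45 + 11.4/60 = 45.19000′

23° 37.805′ N, 179° 45.190′ W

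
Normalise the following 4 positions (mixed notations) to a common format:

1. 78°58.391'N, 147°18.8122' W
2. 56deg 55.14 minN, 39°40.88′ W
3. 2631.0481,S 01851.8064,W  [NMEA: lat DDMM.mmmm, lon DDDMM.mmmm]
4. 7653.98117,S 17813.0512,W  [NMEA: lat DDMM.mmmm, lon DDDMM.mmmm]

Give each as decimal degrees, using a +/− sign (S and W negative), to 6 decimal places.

1. 78.973183, -147.313537
2. 56.919000, -39.681333
3. -26.517468, -18.863440
4. -76.899686, -178.217520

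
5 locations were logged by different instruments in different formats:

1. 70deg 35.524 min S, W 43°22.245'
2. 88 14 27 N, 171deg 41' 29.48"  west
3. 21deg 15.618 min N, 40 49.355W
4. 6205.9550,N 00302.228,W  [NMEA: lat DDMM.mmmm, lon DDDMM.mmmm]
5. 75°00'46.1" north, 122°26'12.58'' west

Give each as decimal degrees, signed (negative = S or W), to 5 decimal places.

1. -70.59207, -43.37075
2. 88.24083, -171.69152
3. 21.26030, -40.82258
4. 62.09925, -3.03713
5. 75.01281, -122.43683

Point 1:
  φ: 35.524′ = 0.592067°; total 70.592067
  S → negative
  Longitude: 22.245′ = 0.370750°; total 43.370750
  hemisphere W, so the sign is −
Point 2:
  Lat: 88 + 14/60 + 27/3600 = 88.240833
  N → positive
  Lon: 171 + 41/60 + 29.48/3600 = 171.691522
  W ⇒ negate
Point 3:
  Latitude: 21 + 15.618/60 = 21.260300
  N → positive
  Longitude: 40 + 49.355/60 = 40.822583
  W → negative
Point 4:
  Lat: degrees = first 2 digits = 62, minutes = 5.955; 62 + 5.955/60 = 62.099250
  N → positive
  λ: degrees = first 3 digits = 3, minutes = 2.228; 3 + 2.228/60 = 3.037133
  hemisphere W, so the sign is −
Point 5:
  Latitude: 75° + 0/60 + 46.1/3600 = 75 + 0.000000 + 0.012806 = 75.012806
  N ⇒ keep positive
  λ: 122 + 26/60 + 12.58/3600 = 122.436828
  W ⇒ negate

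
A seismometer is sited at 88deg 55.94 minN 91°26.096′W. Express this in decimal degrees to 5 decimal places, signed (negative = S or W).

Latitude: 55.94′ = 0.932333°; total 88.932333
N ⇒ keep positive
Longitude: 26.096′ = 0.434933°; total 91.434933
W ⇒ negate

88.93233, -91.43493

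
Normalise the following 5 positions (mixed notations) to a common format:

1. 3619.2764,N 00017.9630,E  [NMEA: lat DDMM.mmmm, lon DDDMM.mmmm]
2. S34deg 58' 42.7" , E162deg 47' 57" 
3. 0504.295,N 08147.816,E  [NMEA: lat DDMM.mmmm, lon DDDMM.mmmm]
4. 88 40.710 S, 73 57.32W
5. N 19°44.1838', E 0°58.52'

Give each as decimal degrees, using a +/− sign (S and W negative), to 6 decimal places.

Point 1:
  φ: degrees = first 2 digits = 36, minutes = 19.2764; 36 + 19.2764/60 = 36.3212733
  N ⇒ keep positive
  Longitude: degrees = first 3 digits = 0, minutes = 17.963; 0 + 17.963/60 = 0.2993833
  E → positive
Point 2:
  Latitude: 34 + 58/60 + 42.7/3600 = 34.9785278
  S ⇒ negate
  Longitude: 47′ + 57″ = 47.95000′; 162 + 47.95000/60 = 162.7991667
  E → positive
Point 3:
  Lat: degrees = first 2 digits = 5, minutes = 4.295; 5 + 4.295/60 = 5.0715833
  N ⇒ keep positive
  Lon: degrees = first 3 digits = 81, minutes = 47.816; 81 + 47.816/60 = 81.7969333
  E ⇒ keep positive
Point 4:
  Latitude: 88 + 40.71/60 = 88.6785000
  S → negative
  Lon: 73 + 57.32/60 = 73.9553333
  W ⇒ negate
Point 5:
  Latitude: 44.1838′ = 0.736397°; total 19.7363967
  N → positive
  Longitude: 0 + 58.52/60 = 0.9753333
  E → positive

1. 36.321273, 0.299383
2. -34.978528, 162.799167
3. 5.071583, 81.796933
4. -88.678500, -73.955333
5. 19.736397, 0.975333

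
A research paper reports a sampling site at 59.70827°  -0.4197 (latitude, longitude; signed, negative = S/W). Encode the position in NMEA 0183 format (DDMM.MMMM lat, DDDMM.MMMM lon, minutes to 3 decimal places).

Lat: minutes = (59.708270 − 59) × 60 = 42.49620
Longitude is negative → W; |value| = 0.419700
λ: fractional part 0.419700 → 25.18200 minutes

5942.496,N / 00025.182,W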